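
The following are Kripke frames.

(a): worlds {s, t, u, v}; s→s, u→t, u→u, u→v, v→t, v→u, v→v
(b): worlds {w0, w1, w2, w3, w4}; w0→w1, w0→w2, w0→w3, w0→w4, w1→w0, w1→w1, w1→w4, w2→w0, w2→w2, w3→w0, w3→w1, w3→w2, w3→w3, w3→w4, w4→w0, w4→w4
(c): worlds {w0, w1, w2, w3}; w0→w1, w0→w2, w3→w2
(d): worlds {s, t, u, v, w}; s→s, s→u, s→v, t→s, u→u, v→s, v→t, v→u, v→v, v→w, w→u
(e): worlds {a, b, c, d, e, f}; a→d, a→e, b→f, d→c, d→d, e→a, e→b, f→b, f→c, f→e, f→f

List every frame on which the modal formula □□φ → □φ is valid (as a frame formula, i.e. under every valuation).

(a), (b), (d)

The schema corresponds to density: ∀x ∀y (Rxy → ∃z (Rxz ∧ Rzy)).
(a): condition met.
(b): condition met.
(c): fails — Rw0w1 but no z with Rw0z and Rzw1.
(d): condition met.
(e): fails — Reb but no z with Rez and Rzb.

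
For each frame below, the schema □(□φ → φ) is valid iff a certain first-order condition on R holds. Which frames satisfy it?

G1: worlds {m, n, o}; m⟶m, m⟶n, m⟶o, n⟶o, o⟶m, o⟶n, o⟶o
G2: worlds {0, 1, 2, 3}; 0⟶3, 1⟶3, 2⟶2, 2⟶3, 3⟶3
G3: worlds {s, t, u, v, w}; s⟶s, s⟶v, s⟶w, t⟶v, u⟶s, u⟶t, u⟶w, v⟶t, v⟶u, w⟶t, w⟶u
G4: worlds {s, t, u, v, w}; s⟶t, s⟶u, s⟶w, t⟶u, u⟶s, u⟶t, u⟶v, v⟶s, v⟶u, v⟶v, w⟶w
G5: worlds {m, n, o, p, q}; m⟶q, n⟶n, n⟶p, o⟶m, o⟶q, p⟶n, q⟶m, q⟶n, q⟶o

The schema corresponds to shift-reflexivity: ∀x ∀y (Rxy → Ryy).
G1: fails — Ron but not Rnn.
G2: holds.
G3: fails — Rwt but not Rtt.
G4: fails — Rut but not Rtt.
G5: fails — Rom but not Rmm.
Valid on: G2.

G2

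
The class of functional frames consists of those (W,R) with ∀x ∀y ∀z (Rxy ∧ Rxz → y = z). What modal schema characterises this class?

◇q → □q

This is partial functionality; the standard corresponding axiom is CD: ◇q → □q.
Suppose ◇q→□q is valid. Take Rxy, Rxz and set V(q)={y}. Then ◇q at x, so □q at x, so q at z, i.e. z=y.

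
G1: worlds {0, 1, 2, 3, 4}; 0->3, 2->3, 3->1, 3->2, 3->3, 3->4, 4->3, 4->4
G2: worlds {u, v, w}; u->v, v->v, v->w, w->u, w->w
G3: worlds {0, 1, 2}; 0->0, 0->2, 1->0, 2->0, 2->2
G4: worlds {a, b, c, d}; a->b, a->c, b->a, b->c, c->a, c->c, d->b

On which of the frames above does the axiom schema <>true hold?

G2, G3, G4

The schema corresponds to seriality: forall x exists y Rxy.
G1: fails — world 1 has no successor.
G2: holds.
G3: holds.
G4: holds.
Valid on: G2, G3, G4.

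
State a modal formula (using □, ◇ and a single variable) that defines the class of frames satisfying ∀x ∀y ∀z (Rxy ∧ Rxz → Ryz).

◇q → □◇q

This is the Euclidean property; the standard corresponding axiom is 5: ◇q → □◇q.
Suppose ◇q→□◇q is valid. Take Rxy, Rxz and set V(q)={y}. Then ◇q at x, so □◇q at x, so ◇q at z, so some w with Rzw has q; w=y, i.e. Rzy. By symmetry of the argument, Ryz.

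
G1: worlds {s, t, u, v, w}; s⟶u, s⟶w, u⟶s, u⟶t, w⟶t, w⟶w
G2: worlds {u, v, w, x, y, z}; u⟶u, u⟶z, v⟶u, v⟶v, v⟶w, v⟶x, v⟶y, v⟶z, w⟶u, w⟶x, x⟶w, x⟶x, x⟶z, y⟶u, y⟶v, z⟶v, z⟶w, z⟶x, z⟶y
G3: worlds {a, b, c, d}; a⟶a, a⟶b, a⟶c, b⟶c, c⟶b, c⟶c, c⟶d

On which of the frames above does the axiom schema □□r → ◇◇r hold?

Frame correspondent (Sahlqvist): ∀x ∃w (xR²w ∧ xR²w) — i.e. a generalized confluence (Geach) condition.
G1: fails — at t but no w* with tR²w* and tR²w*.
G2: ✓.
G3: fails — at d but no w with dR²w and dR²w.
Valid on: G2.

G2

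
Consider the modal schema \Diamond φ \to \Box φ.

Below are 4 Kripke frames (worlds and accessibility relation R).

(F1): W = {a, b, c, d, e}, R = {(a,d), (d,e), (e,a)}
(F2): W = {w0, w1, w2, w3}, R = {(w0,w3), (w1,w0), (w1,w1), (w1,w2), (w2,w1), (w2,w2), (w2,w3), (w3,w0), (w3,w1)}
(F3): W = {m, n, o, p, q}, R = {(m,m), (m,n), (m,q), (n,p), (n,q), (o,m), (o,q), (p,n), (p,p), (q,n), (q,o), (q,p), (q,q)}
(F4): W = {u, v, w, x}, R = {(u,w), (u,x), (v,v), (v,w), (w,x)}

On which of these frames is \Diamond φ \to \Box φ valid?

(F1)

The schema corresponds to partial functionality: \forall x \forall y \forall z (Rxy \wedge Rxz \to y = z).
(F1): condition met.
(F2): fails — w1 sees both w0 and w1.
(F3): fails — m sees both m and n.
(F4): fails — u sees both w and x.
Valid on: (F1).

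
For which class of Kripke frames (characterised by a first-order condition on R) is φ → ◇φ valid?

Equivalently (dual form): □φ → φ.
Suppose □φ→φ is valid. At any x set V(φ)={w : Rxw}. Then □φ holds at x, so φ holds at x, i.e. Rxx.
Conversely, on a frame with reflexivity the schema holds at every world under every valuation.
So the correspondent is reflexivity.

Reflexivity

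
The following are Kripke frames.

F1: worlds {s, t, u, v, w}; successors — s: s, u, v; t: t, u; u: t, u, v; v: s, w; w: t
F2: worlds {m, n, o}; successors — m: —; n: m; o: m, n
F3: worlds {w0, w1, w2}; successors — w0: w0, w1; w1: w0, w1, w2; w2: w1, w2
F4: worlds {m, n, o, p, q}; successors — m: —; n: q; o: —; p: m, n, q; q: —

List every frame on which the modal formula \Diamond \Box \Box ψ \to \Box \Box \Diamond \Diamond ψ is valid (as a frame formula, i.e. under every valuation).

The schema corresponds to a generalized confluence (Geach) condition: \forall x \forall y \forall z ((xRy \wedge x R^2 z) \to \exists w (y R^2 w \wedge z R^2 w)).
F1: ✓.
F2: fails — oRm, oR²m but no w with mR²w and mR²w.
F3: ✓.
F4: fails — pRm, pR²q but no w with mR²w and qR²w.
Valid on: F1, F3.

F1, F3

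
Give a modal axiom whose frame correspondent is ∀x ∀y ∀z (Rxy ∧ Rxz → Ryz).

A defining formula is ◇q → □◇q (the 5 axiom).

◇q → □◇q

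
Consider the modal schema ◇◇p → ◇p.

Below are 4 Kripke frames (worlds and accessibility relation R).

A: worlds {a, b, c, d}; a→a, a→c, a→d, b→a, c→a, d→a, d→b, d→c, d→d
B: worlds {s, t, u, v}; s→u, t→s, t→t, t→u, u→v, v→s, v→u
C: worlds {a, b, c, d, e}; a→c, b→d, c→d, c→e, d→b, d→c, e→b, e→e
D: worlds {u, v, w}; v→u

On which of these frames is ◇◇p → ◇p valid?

D

The schema corresponds to transitivity: ∀x ∀y ∀z (Rxy ∧ Ryz → Rxz).
A: fails — Rba and Rac but not Rbc.
B: fails — Ruv and Rvu but not Ruu.
C: fails — Reb and Rbd but not Red.
D: satisfies the condition.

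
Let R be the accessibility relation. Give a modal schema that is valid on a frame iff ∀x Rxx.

This is reflexivity; the standard corresponding axiom is T: □ψ → ψ.

□ψ → ψ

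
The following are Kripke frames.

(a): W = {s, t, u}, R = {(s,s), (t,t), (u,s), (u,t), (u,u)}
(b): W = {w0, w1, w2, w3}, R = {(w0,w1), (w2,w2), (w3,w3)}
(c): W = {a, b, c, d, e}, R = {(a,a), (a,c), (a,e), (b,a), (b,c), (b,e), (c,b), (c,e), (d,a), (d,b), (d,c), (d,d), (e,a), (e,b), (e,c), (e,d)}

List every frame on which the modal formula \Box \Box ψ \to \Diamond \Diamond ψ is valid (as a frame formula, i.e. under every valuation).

This is the axiom for a generalized confluence (Geach) condition; its first-order frame correspondent is \forall x \exists w (x R^2 w \wedge x R^2 w).
(a): holds.
(b): fails — at w0 but no w with w0R²w and w0R²w.
(c): holds.
Valid on: (a), (c).

(a), (c)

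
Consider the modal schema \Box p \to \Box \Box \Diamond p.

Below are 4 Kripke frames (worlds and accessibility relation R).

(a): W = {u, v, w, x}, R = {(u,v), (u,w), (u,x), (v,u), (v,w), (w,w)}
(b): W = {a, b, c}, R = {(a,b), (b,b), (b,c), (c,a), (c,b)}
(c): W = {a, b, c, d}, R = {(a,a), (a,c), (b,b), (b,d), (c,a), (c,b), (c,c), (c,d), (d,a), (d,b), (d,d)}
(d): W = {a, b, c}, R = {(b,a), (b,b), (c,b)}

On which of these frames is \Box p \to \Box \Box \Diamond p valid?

The schema corresponds to a generalized confluence (Geach) condition: \forall x \forall z (x R^2 z \to \exists w (xRw \wedge zRw)).
(a): fails — vR²x but no t with vRt and xRt.
(b): holds.
(c): fails — aR²b but no w with aRw and bRw.
(d): fails — bR²a but no w with bRw and aRw.
Valid on: (b).

(b)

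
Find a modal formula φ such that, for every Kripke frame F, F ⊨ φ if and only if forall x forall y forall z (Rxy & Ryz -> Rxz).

A defining formula is □q → □□q (the 4 axiom).
Suppose □q→□□q is valid. Take Rxy, Ryz and set V(q)={w : Rxw}. Then □q at x, so □□q at x, so □q at y, so q at z, i.e. Rxz.

□q → □□q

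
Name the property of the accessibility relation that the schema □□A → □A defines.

Suppose □□A→□A is valid. Take Rxy and set V(A)={w : xR²w}. Then □□A at x, so □A at x, so A at y, i.e. ∃z(Rxz∧Rzy).
The converse is a direct semantic check.
Frame condition: ∀x ∀y (Rxy → ∃z (Rxz ∧ Rzy)).

density: ∀x ∀y (Rxy → ∃z (Rxz ∧ Rzy))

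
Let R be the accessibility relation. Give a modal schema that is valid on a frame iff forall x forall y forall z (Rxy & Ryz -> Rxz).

This is transitivity; the standard corresponding axiom is 4: □q → □□q.
Suppose □q→□□q is valid. Take Rxy, Ryz and set V(q)={w : Rxw}. Then □q at x, so □□q at x, so □q at y, so q at z, i.e. Rxz.

□q → □□q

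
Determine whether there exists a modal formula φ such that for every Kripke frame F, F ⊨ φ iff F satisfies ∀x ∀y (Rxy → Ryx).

Yes, by r → □◇r

This is a Sahlqvist condition; the B axiom r → □◇r defines it.
Suppose r→□◇r is valid. Take Rxy and set V(r)={x}. Then r at x, so □◇r at x, so ◇r at y, so some z with Ryz has r; z=x, i.e. Ryx.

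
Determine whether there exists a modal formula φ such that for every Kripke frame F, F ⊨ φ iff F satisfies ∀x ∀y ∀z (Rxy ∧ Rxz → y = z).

Yes: it is partial functionality, defined by the CD schema ◇p → □p.
Suppose ◇p→□p is valid. Take Rxy, Rxz and set V(p)={y}. Then ◇p at x, so □p at x, so p at z, i.e. z=y.

Yes — defined by ◇p → □p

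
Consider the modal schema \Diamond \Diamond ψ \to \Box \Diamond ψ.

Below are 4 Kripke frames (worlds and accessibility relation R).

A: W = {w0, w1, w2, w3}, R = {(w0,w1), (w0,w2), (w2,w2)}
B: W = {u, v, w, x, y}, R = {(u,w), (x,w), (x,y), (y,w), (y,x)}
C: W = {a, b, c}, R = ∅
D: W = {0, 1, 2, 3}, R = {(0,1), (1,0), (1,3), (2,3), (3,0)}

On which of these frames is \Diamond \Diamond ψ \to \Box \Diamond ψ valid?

This is the axiom for a generalized confluence (Geach) condition; its first-order frame correspondent is \forall x \forall y \forall z ((x R^2 y \wedge xRz) \to \exists w (y = w \wedge zRw)).
A: fails — w0R²w2, w0Rw1 but no w with w2=w and w1Rw.
B: fails — xR²w, xRw but no t with w=t and wRt.
C: satisfies the condition.
D: fails — 1R²0, 1R0 but no w with 0=w and 0Rw.
Valid on: C.

C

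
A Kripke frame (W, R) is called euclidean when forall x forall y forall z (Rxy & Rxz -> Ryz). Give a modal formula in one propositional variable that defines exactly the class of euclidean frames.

This is the Euclidean property; the standard corresponding axiom is 5: ◇q → □◇q.
Suppose ◇q→□◇q is valid. Take Rxy, Rxz and set V(q)={y}. Then ◇q at x, so □◇q at x, so ◇q at z, so some w with Rzw has q; w=y, i.e. Rzy. By symmetry of the argument, Ryz.

◇q → □◇q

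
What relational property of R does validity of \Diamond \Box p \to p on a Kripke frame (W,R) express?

This schema is equivalent to the B axiom p → □◇p.
It corresponds to symmetry: \forall x \forall y (Rxy \to Ryx).

symmetry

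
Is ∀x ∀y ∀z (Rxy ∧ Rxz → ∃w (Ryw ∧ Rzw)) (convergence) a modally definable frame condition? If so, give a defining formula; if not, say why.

Yes — defined by ◇□p → □◇p

This is a Sahlqvist condition; the .2 axiom ◇□p → □◇p defines it.
Suppose ◇□p→□◇p is valid. Take Rxy, Rxz and set V(p)={w : Ryw}. Then □p at y so ◇□p at x, so □◇p at x, so ◇p at z, giving w with Rzw and Ryw.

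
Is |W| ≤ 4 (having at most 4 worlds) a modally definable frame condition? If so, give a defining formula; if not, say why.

Modal frame validity is preserved under disjoint unions.
Any modal formula valid on each of 5 disjoint one-world frames is valid on their disjoint union (validity is preserved under disjoint unions). Each one-world frame has |W|=1≤4, but the union has |W|=5.
So no modal formula (or set of formulas) defines exactly the |W|≤4 frames.

Not definable by any modal formula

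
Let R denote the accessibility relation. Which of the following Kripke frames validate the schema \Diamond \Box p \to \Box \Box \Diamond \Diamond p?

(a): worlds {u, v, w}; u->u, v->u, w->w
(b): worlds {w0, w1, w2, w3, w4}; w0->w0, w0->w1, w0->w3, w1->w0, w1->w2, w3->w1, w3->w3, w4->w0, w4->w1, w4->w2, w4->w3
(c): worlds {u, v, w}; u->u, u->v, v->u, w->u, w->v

(a), (c)

The schema corresponds to a generalized confluence (Geach) condition: \forall x \forall y \forall z ((xRy \wedge x R^2 z) \to \exists w (yRw \wedge z R^2 w)).
(a): ✓.
(b): fails — w0Rw0, w0R²w2 but no w with w0Rw and w2R²w.
(c): ✓.
Valid on: (a), (c).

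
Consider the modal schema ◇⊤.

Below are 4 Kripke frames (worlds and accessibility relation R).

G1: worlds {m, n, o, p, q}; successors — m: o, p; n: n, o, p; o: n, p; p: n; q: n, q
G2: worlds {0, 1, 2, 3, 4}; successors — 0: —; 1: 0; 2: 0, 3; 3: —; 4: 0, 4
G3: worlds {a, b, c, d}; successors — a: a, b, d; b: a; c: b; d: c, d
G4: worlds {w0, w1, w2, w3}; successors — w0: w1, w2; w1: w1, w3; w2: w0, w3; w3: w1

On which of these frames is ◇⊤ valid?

This is the axiom for seriality; its first-order frame correspondent is ∀x ∃y Rxy.
G1: ✓.
G2: fails — world 0 has no successor.
G3: ✓.
G4: ✓.

G1, G3, G4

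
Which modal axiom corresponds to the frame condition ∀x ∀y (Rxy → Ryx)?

p → □◇p

The condition is symmetry. The B schema p → □◇p defines it.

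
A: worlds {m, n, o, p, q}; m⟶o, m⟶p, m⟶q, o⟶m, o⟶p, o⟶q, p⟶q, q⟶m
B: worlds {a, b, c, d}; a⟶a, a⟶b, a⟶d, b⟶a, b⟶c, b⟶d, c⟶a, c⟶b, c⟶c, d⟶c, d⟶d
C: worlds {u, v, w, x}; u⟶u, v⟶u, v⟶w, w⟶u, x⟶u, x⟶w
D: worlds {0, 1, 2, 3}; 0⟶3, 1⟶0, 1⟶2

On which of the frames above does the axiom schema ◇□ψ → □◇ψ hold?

B, C

This is the axiom for convergence; its first-order frame correspondent is ∀x ∀y ∀z (Rxy ∧ Rxz → ∃w (Ryw ∧ Rzw)).
A: fails — Rmq and Rmp but q and p have no common successor.
B: satisfies the condition.
C: satisfies the condition.
D: fails — R03 and R03 but 3 and 3 have no common successor.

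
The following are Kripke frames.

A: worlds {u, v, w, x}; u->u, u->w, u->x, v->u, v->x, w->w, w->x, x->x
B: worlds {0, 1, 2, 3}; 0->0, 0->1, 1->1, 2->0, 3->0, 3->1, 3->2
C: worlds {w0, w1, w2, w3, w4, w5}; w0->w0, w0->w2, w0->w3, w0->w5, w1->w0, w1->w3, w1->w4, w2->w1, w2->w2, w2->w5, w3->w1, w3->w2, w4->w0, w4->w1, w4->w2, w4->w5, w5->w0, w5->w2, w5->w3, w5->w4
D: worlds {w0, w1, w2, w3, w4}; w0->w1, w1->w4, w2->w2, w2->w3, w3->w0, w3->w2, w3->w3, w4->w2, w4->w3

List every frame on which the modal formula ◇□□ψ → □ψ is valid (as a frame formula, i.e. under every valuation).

Frame correspondent (Sahlqvist): ∀x ∀y ∀z ((xRy ∧ xRz) → ∃w (yR²w ∧ z = w)) — i.e. a generalized confluence (Geach) condition.
A: fails — uRw, uRu but no t with wR²t and u=t.
B: fails — 0R1, 0R0 but no w with 1R²w and 0=w.
C: holds.
D: fails — w0Rw1, w0Rw1 but no w with w1R²w and w1=w.
Valid on: C.

C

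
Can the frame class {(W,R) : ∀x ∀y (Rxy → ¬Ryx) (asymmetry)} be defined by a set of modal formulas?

Not definable by any modal formula

Any modally definable frame class is closed under surjective bounded morphisms.
The 5-cycle (worlds 0,1,2,3,4 with 0→1→2→3→4→0) is asymmetric. Mapping every world to a single reflexive point • is a surjective bounded morphism, and the reflexive point is not asymmetric (R•• but asymmetry requires ¬R••).
Hence asymmetry is not modally definable.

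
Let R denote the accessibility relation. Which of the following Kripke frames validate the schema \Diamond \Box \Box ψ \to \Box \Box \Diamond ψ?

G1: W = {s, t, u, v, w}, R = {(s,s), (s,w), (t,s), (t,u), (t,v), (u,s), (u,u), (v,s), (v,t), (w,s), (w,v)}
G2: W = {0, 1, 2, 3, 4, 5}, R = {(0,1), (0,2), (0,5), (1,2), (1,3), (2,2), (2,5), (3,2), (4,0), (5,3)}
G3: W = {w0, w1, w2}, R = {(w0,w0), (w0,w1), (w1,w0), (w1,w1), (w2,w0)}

Frame correspondent (Sahlqvist): \forall x \forall y \forall z ((xRy \wedge x R^2 z) \to \exists w (y R^2 w \wedge zRw)) — i.e. a generalized confluence (Geach) condition.
G1: holds.
G2: fails — 0R1, 0R²5 but no w with 1R²w and 5Rw.
G3: holds.

G1, G3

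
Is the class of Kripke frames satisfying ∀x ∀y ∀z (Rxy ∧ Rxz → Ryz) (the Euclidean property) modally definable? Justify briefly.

Yes, by ◇p → □◇p

Yes: it is the Euclidean property, defined by the 5 schema ◇p → □◇p.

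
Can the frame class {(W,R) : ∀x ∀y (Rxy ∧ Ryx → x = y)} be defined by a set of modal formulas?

No

If a class were modally definable it would be closed under surjective bounded morphisms (Goldblatt–Thomason).
The 4-cycle (worlds a,b,c,d with a→b→c→d→a) is antisymmetric. Sending even-indexed worlds to a and odd-indexed worlds to b is a surjective bounded morphism onto the two-world frame with a↔b, which is not antisymmetric.
So no modal formula (or set of formulas) defines exactly the antisymmetric frames.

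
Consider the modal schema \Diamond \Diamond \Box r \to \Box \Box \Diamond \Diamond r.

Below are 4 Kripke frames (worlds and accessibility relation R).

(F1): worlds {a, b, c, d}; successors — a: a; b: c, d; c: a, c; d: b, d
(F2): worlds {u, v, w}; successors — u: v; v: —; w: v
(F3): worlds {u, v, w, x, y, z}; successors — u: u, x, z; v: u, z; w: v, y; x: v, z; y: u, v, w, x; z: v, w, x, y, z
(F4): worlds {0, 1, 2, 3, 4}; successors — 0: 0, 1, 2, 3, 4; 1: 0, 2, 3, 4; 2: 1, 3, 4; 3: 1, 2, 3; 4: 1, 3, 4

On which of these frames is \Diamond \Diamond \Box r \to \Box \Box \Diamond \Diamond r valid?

(F2), (F3), (F4)

This is the axiom for a generalized confluence (Geach) condition; its first-order frame correspondent is \forall x \forall y \forall z ((x R^2 y \wedge x R^2 z) \to \exists w (yRw \wedge z R^2 w)).
(F1): fails — bR²a, bR²d but no w with aRw and dR²w.
(F2): ✓.
(F3): ✓.
(F4): ✓.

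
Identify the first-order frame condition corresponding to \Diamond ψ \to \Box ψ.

partial functionality

Suppose ◇ψ→□ψ is valid. Take Rxy, Rxz and set V(ψ)={y}. Then ◇ψ at x, so □ψ at x, so ψ at z, i.e. z=y.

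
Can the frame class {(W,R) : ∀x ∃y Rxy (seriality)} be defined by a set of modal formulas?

Yes: it is seriality, defined by the D schema □p → ◇p.
Suppose □p→◇p is valid. At any x set V(p)=W. Then □p at x, so ◇p at x, so x has a successor.

Definable; □p → ◇p defines it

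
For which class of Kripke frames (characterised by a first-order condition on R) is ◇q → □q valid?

partial functionality

Suppose ◇q→□q is valid. Take Rxy, Rxz and set V(q)={y}. Then ◇q at x, so □q at x, so q at z, i.e. z=y.
Conversely, any frame satisfying ∀x ∀y ∀z (Rxy ∧ Rxz → y = z) validates the schema.
Frame condition: ∀x ∀y ∀z (Rxy ∧ Rxz → y = z).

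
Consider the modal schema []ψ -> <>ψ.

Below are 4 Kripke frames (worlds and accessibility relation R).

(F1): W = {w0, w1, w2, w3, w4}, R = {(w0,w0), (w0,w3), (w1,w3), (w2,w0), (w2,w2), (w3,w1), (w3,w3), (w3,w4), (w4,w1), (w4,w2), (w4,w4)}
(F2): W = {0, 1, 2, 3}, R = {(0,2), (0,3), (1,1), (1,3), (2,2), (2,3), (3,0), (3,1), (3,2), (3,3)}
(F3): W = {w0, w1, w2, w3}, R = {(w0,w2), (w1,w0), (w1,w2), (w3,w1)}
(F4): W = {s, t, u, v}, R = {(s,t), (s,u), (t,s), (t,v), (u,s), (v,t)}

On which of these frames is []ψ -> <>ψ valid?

Frame correspondent (Sahlqvist): forall x exists y Rxy — i.e. seriality.
(F1): satisfies the condition.
(F2): satisfies the condition.
(F3): fails — world w2 has no successor.
(F4): satisfies the condition.

(F1), (F2), (F4)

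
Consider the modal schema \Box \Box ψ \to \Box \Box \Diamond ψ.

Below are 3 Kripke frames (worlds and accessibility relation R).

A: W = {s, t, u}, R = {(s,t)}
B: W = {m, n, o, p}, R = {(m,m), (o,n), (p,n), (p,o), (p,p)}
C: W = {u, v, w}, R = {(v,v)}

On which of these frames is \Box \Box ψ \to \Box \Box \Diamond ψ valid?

The schema corresponds to a generalized confluence (Geach) condition: \forall x \forall z (x R^2 z \to \exists w (x R^2 w \wedge zRw)).
A: holds.
B: fails — pR²n but no w with pR²w and nRw.
C: holds.
Valid on: A, C.

A, C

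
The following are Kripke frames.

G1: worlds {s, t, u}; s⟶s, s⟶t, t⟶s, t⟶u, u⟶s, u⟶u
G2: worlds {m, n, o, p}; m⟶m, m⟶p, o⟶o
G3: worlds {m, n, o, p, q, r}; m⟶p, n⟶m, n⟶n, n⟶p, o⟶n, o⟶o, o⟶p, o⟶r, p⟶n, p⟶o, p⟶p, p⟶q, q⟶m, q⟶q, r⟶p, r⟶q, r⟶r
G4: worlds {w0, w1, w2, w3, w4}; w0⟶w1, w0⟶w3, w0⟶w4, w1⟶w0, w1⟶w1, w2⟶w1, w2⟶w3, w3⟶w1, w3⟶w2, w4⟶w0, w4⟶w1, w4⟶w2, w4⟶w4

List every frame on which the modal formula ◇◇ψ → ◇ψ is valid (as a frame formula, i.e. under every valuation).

The schema corresponds to transitivity: ∀x ∀y ∀z (Rxy ∧ Ryz → Rxz).
G1: fails — Rus and Rst but not Rut.
G2: satisfies the condition.
G3: fails — Ron and Rnm but not Rom.
G4: fails — Rw1w0 and Rw0w4 but not Rw1w4.
Valid on: G2.

G2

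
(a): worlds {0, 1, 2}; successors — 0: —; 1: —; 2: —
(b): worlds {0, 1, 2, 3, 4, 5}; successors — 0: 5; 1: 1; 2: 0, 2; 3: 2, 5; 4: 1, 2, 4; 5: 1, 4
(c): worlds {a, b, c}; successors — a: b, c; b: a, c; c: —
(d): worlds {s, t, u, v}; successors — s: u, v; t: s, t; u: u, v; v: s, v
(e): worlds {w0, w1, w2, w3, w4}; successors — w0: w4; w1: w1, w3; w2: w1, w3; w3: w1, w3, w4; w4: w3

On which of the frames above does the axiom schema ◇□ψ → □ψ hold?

Frame correspondent (Sahlqvist): ∀x ∀y ∀z (Rxy ∧ Rxz → Ryz) — i.e. the Euclidean property.
(a): condition met.
(b): fails — R05 and R05 but not R55.
(c): fails — Rac and Rac but not Rcc.
(d): fails — Rsv and Rsu but not Rvu.
(e): fails — Rw0w4 and Rw0w4 but not Rw4w4.
Valid on: (a).

(a)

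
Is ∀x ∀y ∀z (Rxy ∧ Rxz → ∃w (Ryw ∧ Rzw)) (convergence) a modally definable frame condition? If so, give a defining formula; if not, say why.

Yes, by ◇□q → □◇q

This is a Sahlqvist condition; the .2 axiom ◇□q → □◇q defines it.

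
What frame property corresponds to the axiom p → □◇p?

Symmetry

This is the B axiom.
Its frame correspondent is symmetry — ∀x ∀y (Rxy → Ryx).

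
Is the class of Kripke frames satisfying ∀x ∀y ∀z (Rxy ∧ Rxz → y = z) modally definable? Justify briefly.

This is a Sahlqvist condition; the CD axiom ◇p → □p defines it.
Suppose ◇p→□p is valid. Take Rxy, Rxz and set V(p)={y}. Then ◇p at x, so □p at x, so p at z, i.e. z=y.

Yes, by ◇p → □p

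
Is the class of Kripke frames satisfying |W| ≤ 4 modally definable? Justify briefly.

No

If a class were modally definable it would be closed under disjoint unions (Goldblatt–Thomason).
Any modal formula valid on each of 5 disjoint one-world frames is valid on their disjoint union (validity is preserved under disjoint unions). Each one-world frame has |W|=1≤4, but the union has |W|=5.
So no modal formula (or set of formulas) defines exactly the |W|≤4 frames.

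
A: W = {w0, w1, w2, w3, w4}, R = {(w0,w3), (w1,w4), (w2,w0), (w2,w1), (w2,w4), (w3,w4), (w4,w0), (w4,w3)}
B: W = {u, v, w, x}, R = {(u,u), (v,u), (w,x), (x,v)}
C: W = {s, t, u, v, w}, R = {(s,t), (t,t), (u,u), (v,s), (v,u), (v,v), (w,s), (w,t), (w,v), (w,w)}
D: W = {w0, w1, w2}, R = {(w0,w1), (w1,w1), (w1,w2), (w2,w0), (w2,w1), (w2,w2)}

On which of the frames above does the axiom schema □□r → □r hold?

C, D

This is the axiom for density; its first-order frame correspondent is ∀x ∀y (Rxy → ∃z (Rxz ∧ Rzy)).
A: fails — Rw4w0 but no z with Rw4z and Rzw0.
B: fails — Rwx but no z with Rwz and Rzx.
C: condition met.
D: condition met.
Valid on: C, D.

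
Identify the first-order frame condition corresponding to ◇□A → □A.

the Euclidean property

This is a form of the 5 axiom.
It corresponds to the Euclidean property: ∀x ∀y ∀z (Rxy ∧ Rxz → Ryz).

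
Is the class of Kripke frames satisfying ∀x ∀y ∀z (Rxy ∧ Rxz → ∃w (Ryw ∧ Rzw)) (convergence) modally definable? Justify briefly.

This is a Sahlqvist condition; the .2 axiom ◇□p → □◇p defines it.
Suppose ◇□p→□◇p is valid. Take Rxy, Rxz and set V(p)={w : Ryw}. Then □p at y so ◇□p at x, so □◇p at x, so ◇p at z, giving w with Rzw and Ryw.

Yes — defined by ◇□p → □◇p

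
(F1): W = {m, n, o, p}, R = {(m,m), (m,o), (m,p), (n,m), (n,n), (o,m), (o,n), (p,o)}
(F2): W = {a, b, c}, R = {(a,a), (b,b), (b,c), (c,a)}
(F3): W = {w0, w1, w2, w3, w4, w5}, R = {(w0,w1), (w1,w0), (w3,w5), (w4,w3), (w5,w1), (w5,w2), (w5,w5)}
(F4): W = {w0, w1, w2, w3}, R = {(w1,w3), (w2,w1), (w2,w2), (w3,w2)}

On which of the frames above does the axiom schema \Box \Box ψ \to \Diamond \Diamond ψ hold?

The schema corresponds to a generalized confluence (Geach) condition: \forall x \exists w (x R^2 w \wedge x R^2 w).
(F1): ✓.
(F2): ✓.
(F3): fails — at w2 but no w with w2R²w and w2R²w.
(F4): fails — at w0 but no w with w0R²w and w0R²w.
Valid on: (F1), (F2).

(F1), (F2)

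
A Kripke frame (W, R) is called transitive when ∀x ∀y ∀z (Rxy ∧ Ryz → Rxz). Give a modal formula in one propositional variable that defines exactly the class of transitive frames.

□p → □□p

A defining formula is □p → □□p (the 4 axiom).
Suppose □p→□□p is valid. Take Rxy, Ryz and set V(p)={w : Rxw}. Then □p at x, so □□p at x, so □p at y, so p at z, i.e. Rxz.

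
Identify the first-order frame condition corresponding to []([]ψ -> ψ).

Suppose □(□ψ→ψ) is valid. Take Rxy and set V(ψ)={w : Ryw}. Then at y, □ψ holds; since □(□ψ→ψ) at x, □ψ→ψ at y, so ψ at y, i.e. Ryy.

Shift-reflexivity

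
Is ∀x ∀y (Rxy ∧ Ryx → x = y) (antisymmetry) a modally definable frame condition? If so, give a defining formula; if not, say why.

If a class were modally definable it would be closed under surjective bounded morphisms (Goldblatt–Thomason).
The 8-cycle (worlds 0,1,2,3,4,5,6,7 with 0→1→2→3→4→5→6→7→0) is antisymmetric. Sending even-indexed worlds to • and odd-indexed worlds to ∘ is a surjective bounded morphism onto the two-world frame with •↔∘, which is not antisymmetric.
So the class is not modally definable.

No — not modally definable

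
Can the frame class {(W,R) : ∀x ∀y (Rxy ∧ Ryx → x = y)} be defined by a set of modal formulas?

Modal frame validity is preserved under surjective bounded morphisms.
The 6-cycle (worlds s,t,u,v,w,x with s→t→u→v→w→x→s) is antisymmetric. Sending even-indexed worlds to a and odd-indexed worlds to b is a surjective bounded morphism onto the two-world frame with a↔b, which is not antisymmetric.
So the class is not modally definable.

Not modally definable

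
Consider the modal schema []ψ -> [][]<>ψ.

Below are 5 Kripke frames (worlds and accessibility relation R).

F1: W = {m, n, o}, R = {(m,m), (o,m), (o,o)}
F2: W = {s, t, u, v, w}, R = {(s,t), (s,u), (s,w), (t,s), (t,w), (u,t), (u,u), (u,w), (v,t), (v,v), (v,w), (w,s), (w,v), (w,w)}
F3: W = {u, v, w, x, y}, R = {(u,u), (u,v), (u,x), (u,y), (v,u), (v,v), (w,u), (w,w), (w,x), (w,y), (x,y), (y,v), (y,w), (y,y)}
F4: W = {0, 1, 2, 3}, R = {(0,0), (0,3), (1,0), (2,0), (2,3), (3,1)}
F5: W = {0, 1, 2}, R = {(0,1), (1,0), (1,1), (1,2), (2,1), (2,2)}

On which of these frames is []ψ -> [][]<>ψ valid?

F1, F2, F5

Frame correspondent (Sahlqvist): forall x forall z (x R^2 z -> exists w (xRw & zRw)) — i.e. a generalized confluence (Geach) condition.
F1: satisfies the condition.
F2: satisfies the condition.
F3: fails — vR²x but no t with vRt and xRt.
F4: fails — 0R²3 but no w with 0Rw and 3Rw.
F5: satisfies the condition.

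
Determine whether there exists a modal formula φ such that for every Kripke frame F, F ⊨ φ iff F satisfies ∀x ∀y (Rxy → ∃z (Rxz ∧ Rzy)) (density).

Yes — defined by □□r → □r

The condition is density. A defining modal formula is □□r → □r.
Suppose □□r→□r is valid. Take Rxy and set V(r)={w : xR²w}. Then □□r at x, so □r at x, so r at y, i.e. ∃z(Rxz∧Rzy).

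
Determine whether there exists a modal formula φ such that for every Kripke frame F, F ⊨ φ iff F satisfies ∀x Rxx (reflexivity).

Yes, by □p → p

This is a Sahlqvist condition; the T axiom □p → p defines it.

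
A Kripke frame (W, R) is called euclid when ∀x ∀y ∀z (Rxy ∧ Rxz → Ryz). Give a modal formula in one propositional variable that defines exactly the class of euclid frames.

A defining formula is ◇s → □◇s (the 5 axiom).
Suppose ◇s→□◇s is valid. Take Rxy, Rxz and set V(s)={y}. Then ◇s at x, so □◇s at x, so ◇s at z, so some w with Rzw has s; w=y, i.e. Rzy. By symmetry of the argument, Ryz.

◇s → □◇s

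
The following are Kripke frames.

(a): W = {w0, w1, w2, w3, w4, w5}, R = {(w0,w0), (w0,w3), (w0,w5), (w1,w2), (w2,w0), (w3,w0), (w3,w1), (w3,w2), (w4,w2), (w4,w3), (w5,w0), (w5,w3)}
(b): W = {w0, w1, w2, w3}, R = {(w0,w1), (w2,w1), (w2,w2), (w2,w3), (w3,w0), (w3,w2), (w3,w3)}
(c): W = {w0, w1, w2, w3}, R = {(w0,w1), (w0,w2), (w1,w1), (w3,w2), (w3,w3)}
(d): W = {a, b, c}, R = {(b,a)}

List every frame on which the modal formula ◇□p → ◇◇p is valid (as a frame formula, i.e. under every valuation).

(a)

This is the axiom for a generalized confluence (Geach) condition; its first-order frame correspondent is ∀x ∀y (xRy → ∃w (yRw ∧ xR²w)).
(a): condition met.
(b): fails — w0Rw1 but no w with w1Rw and w0R²w.
(c): fails — w0Rw2 but no w with w2Rw and w0R²w.
(d): fails — bRa but no w with aRw and bR²w.
Valid on: (a).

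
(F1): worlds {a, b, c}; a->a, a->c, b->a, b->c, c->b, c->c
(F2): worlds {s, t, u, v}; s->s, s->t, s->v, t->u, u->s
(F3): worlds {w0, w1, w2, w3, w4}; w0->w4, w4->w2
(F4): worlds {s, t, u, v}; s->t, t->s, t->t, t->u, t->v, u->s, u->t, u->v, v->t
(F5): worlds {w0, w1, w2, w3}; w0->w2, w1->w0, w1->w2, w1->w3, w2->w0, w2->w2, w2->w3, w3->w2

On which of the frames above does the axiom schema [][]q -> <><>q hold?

(F1), (F4), (F5)

The schema corresponds to a generalized confluence (Geach) condition: forall x exists w (x R^2 w & x R^2 w).
(F1): condition met.
(F2): fails — at v but no w with vR²w and vR²w.
(F3): fails — at w1 but no w with w1R²w and w1R²w.
(F4): condition met.
(F5): condition met.
Valid on: (F1), (F4), (F5).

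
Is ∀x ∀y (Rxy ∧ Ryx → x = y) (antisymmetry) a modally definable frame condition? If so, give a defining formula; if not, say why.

No — not modally definable

If a class were modally definable it would be closed under surjective bounded morphisms (Goldblatt–Thomason).
The 8-cycle (worlds a,b,c,d,e,f,g,h with a→b→c→d→e→f→g→h→a) is antisymmetric. Sending even-indexed worlds to • and odd-indexed worlds to ∘ is a surjective bounded morphism onto the two-world frame with •↔∘, which is not antisymmetric.
So no modal formula (or set of formulas) defines exactly the antisymmetric frames.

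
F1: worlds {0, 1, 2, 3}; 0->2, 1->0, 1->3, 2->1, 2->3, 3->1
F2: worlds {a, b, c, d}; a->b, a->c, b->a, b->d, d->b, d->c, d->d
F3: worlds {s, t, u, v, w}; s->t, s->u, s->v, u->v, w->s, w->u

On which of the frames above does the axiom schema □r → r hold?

This is the axiom for reflexivity; its first-order frame correspondent is ∀x Rxx.
F1: fails — world 0 does not see itself.
F2: fails — world a does not see itself.
F3: fails — world s does not see itself.

none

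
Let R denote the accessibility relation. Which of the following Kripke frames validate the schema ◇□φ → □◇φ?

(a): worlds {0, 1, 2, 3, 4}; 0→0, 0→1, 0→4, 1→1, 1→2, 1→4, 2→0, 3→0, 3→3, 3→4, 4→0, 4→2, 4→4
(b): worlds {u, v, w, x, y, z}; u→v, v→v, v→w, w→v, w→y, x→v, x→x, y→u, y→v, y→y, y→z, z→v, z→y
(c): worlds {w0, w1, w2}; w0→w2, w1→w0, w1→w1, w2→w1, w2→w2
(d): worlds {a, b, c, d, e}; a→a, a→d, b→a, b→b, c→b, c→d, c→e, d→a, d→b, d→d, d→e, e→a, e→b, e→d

(b), (d)

This is the axiom for convergence; its first-order frame correspondent is ∀x ∀y ∀z (Rxy ∧ Rxz → ∃w (Ryw ∧ Rzw)).
(a): fails — R12 and R11 but 2 and 1 have no common successor.
(b): holds.
(c): fails — Rw1w1 and Rw1w0 but w1 and w0 have no common successor.
(d): holds.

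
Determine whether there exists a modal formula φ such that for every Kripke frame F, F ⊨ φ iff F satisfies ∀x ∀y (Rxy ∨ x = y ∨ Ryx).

Modal frame validity is preserved under disjoint unions.
Take 2 disjoint single-world reflexive frames: each is trivially connected, but their disjoint union has 2 worlds with no edge between distinct components, so it is not connected.
Hence connectedness of R is not modally definable.

No — not modally definable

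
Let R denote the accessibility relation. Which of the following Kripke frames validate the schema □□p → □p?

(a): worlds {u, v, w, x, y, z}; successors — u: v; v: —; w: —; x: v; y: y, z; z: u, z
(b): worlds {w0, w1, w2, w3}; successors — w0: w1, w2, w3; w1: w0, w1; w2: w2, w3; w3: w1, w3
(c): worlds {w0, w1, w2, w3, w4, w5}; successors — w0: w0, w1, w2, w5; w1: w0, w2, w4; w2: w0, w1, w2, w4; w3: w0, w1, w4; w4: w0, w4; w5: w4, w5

(b), (c)

The schema corresponds to density: ∀x ∀y (Rxy → ∃z (Rxz ∧ Rzy)).
(a): fails — Ruv but no t with Rut and Rtv.
(b): ✓.
(c): ✓.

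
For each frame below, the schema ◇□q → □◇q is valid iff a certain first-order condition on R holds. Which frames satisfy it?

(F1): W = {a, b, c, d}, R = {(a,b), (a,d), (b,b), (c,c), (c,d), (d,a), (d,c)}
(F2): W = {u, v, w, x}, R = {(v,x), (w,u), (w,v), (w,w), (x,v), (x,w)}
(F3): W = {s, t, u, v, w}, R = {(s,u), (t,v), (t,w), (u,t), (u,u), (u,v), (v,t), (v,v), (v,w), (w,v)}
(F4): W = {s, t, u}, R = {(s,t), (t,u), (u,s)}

This is the axiom for convergence; its first-order frame correspondent is ∀x ∀y ∀z (Rxy ∧ Rxz → ∃w (Ryw ∧ Rzw)).
(F1): fails — Rab and Rad but b and d have no common successor.
(F2): fails — Rww and Rwu but w and u have no common successor.
(F3): satisfies the condition.
(F4): satisfies the condition.
Valid on: (F3), (F4).

(F3), (F4)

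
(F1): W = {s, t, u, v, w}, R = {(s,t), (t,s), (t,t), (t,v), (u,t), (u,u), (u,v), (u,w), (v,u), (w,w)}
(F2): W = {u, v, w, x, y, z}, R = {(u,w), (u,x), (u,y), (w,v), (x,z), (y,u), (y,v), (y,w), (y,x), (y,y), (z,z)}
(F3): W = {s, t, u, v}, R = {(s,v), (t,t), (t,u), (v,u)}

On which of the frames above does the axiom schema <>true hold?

The schema corresponds to seriality: forall x exists y Rxy.
(F1): condition met.
(F2): fails — world v has no successor.
(F3): fails — world u has no successor.
Valid on: (F1).

(F1)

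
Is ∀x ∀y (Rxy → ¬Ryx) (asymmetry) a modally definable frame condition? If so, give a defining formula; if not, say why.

If a class were modally definable it would be closed under surjective bounded morphisms (Goldblatt–Thomason).
The 5-cycle (worlds a,b,c,d,e with a→b→c→d→e→a) is asymmetric. Mapping every world to a single reflexive point • is a surjective bounded morphism, and the reflexive point is not asymmetric (R•• but asymmetry requires ¬R••).
So the class is not modally definable.

No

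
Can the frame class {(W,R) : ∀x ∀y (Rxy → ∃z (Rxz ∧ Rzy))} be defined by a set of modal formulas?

Yes: it is density, defined by the C4 schema □□q → □q.
Suppose □□q→□q is valid. Take Rxy and set V(q)={w : xR²w}. Then □□q at x, so □q at x, so q at y, i.e. ∃z(Rxz∧Rzy).

Definable; □□q → □q defines it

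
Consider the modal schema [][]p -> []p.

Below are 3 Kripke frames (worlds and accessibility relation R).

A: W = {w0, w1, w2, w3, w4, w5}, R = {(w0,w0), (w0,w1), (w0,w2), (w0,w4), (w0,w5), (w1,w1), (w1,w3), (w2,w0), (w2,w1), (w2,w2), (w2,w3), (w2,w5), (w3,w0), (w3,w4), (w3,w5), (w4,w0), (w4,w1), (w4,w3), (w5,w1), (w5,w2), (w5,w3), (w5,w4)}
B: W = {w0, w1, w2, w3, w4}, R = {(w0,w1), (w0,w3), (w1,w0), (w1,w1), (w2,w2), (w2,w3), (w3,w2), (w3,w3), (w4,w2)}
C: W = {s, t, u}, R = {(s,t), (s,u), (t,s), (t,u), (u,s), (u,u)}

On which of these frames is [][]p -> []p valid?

A, B

Frame correspondent (Sahlqvist): forall x forall y (Rxy -> exists z (Rxz & Rzy)) — i.e. density.
A: ✓.
B: ✓.
C: fails — Rst but no z with Rsz and Rzt.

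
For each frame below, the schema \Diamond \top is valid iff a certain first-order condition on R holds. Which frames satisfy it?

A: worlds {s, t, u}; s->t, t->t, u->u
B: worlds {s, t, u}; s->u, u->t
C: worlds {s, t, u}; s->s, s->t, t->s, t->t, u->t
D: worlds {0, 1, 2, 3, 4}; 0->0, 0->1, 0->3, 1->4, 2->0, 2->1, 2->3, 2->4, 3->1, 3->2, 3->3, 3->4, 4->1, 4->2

A, C, D

The schema corresponds to seriality: \forall x \exists y Rxy.
A: satisfies the condition.
B: fails — world t has no successor.
C: satisfies the condition.
D: satisfies the condition.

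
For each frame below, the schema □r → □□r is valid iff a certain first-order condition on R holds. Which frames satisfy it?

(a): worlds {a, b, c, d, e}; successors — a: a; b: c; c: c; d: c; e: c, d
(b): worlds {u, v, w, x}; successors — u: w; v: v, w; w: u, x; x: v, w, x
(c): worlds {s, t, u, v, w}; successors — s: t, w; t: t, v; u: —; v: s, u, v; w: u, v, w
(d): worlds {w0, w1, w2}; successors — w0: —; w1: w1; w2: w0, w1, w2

(a), (d)

Frame correspondent (Sahlqvist): ∀x ∀y ∀z (Rxy ∧ Ryz → Rxz) — i.e. transitivity.
(a): ✓.
(b): fails — Rxw and Rwu but not Rxu.
(c): fails — Rtv and Rvu but not Rtu.
(d): ✓.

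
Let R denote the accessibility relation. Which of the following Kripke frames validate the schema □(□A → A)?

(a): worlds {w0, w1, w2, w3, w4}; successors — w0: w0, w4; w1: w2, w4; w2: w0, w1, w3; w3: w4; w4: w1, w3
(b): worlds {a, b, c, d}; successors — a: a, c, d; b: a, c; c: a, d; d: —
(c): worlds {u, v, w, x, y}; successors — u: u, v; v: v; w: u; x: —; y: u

(c)

Frame correspondent (Sahlqvist): ∀x ∀y (Rxy → Ryy) — i.e. shift-reflexivity.
(a): fails — Rw1w2 but not Rw2w2.
(b): fails — Rbc but not Rcc.
(c): condition met.
Valid on: (c).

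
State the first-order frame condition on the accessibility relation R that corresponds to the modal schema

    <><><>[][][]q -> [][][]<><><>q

This is a Sahlqvist (Geach-type) schema ◇^3□^3q → □^3◇^3q.
Minimal-valuation argument: fix x; take any y with xR^3y and any z with xR^3z. Set V(q) to the set of worlds R-reachable from y in exactly 3 steps. Then □^3q holds at y, so the antecedent holds at x; validity forces ◇^3q at z, giving a w with zR^3w and yR^3w.
First-order correspondent: forall x forall y forall z ((x R^3 y & x R^3 z) -> exists w (y R^3 w & z R^3 w)).

forall x forall y forall z ((x R^3 y & x R^3 z) -> exists w (y R^3 w & z R^3 w))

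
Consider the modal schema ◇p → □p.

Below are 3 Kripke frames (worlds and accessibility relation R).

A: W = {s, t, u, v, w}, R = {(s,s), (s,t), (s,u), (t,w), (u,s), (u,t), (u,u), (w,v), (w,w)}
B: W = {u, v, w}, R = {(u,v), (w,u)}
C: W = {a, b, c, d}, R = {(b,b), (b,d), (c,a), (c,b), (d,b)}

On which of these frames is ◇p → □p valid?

B

This is the axiom for partial functionality; its first-order frame correspondent is ∀x ∀y ∀z (Rxy ∧ Rxz → y = z).
A: fails — s sees both s and t.
B: holds.
C: fails — b sees both b and d.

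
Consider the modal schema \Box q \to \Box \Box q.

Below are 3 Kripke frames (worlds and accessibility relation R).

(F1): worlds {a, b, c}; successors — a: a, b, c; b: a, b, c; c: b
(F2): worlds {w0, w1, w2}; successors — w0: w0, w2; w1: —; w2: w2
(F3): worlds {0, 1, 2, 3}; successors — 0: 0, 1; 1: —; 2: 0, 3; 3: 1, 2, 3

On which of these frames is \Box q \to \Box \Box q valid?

Frame correspondent (Sahlqvist): \forall x \forall y \forall z (Rxy \wedge Ryz \to Rxz) — i.e. transitivity.
(F1): fails — Rcb and Rbc but not Rcc.
(F2): ✓.
(F3): fails — R32 and R20 but not R30.

(F2)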